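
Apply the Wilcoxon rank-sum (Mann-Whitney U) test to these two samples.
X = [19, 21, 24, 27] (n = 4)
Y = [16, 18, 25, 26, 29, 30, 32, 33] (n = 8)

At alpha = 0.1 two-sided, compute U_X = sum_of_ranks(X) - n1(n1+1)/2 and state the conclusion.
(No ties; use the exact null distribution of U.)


Step 1: Combine and sort all 12 observations; assign midranks.
sorted (value, group): (16,Y), (18,Y), (19,X), (21,X), (24,X), (25,Y), (26,Y), (27,X), (29,Y), (30,Y), (32,Y), (33,Y)
ranks: 16->1, 18->2, 19->3, 21->4, 24->5, 25->6, 26->7, 27->8, 29->9, 30->10, 32->11, 33->12
Step 2: Rank sum for X: R1 = 3 + 4 + 5 + 8 = 20.
Step 3: U_X = R1 - n1(n1+1)/2 = 20 - 4*5/2 = 20 - 10 = 10.
       U_Y = n1*n2 - U_X = 32 - 10 = 22.
Step 4: No ties, so the exact null distribution of U (based on enumerating the C(12,4) = 495 equally likely rank assignments) gives the two-sided p-value.
Step 5: p-value = 0.367677; compare to alpha = 0.1. fail to reject H0.

U_X = 10, p = 0.367677, fail to reject H0 at alpha = 0.1.


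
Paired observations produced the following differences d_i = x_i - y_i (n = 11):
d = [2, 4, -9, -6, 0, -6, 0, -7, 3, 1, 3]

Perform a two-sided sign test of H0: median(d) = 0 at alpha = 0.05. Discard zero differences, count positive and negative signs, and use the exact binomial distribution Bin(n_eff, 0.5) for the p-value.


Step 1: Discard zero differences. Original n = 11; n_eff = number of nonzero differences = 9.
Nonzero differences (with sign): +2, +4, -9, -6, -6, -7, +3, +1, +3
Step 2: Count signs: positive = 5, negative = 4.
Step 3: Under H0: P(positive) = 0.5, so the number of positives S ~ Bin(9, 0.5).
Step 4: Two-sided exact p-value = sum of Bin(9,0.5) probabilities at or below the observed probability = 1.000000.
Step 5: alpha = 0.05. fail to reject H0.

n_eff = 9, pos = 5, neg = 4, p = 1.000000, fail to reject H0.


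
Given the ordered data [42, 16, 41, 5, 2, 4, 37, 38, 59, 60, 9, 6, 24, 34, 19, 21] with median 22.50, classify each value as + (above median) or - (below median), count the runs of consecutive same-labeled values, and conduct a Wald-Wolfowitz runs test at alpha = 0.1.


Step 1: Compute median = 22.50; label A = above, B = below.
Labels in order: ABABBBAAAABBAABB  (n_A = 8, n_B = 8)
Step 2: Count runs R = 8.
Step 3: Under H0 (random ordering), E[R] = 2*n_A*n_B/(n_A+n_B) + 1 = 2*8*8/16 + 1 = 9.0000.
        Var[R] = 2*n_A*n_B*(2*n_A*n_B - n_A - n_B) / ((n_A+n_B)^2 * (n_A+n_B-1)) = 14336/3840 = 3.7333.
        SD[R] = 1.9322.
Step 4: Continuity-corrected z = (R + 0.5 - E[R]) / SD[R] = (8 + 0.5 - 9.0000) / 1.9322 = -0.2588.
Step 5: Two-sided p-value via normal approximation = 2*(1 - Phi(|z|)) = 0.795809.
Step 6: alpha = 0.1. fail to reject H0.

R = 8, z = -0.2588, p = 0.795809, fail to reject H0.


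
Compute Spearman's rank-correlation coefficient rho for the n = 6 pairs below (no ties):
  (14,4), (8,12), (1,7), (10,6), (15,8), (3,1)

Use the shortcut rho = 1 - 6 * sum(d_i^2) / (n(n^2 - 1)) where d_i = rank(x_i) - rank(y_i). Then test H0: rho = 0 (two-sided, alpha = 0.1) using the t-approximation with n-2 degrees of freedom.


Step 1: Rank x and y separately (midranks; no ties here).
rank(x): 14->5, 8->3, 1->1, 10->4, 15->6, 3->2
rank(y): 4->2, 12->6, 7->4, 6->3, 8->5, 1->1
Step 2: d_i = R_x(i) - R_y(i); compute d_i^2.
  (5-2)^2=9, (3-6)^2=9, (1-4)^2=9, (4-3)^2=1, (6-5)^2=1, (2-1)^2=1
sum(d^2) = 30.
Step 3: rho = 1 - 6*30 / (6*(6^2 - 1)) = 1 - 180/210 = 0.142857.
Step 4: Under H0, t = rho * sqrt((n-2)/(1-rho^2)) = 0.2887 ~ t(4).
Step 5: Two-sided p-value from the t-distribution with 4 df = 0.787172.
Step 6: alpha = 0.1. fail to reject H0.

rho = 0.1429, p = 0.787172, fail to reject H0 at alpha = 0.1.


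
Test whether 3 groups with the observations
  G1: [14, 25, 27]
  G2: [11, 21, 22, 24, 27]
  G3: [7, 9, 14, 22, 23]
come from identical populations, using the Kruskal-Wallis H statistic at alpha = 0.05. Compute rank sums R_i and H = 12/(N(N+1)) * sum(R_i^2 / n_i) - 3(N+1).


Step 1: Combine all N = 13 observations and assign midranks.
sorted (value, group, rank): (7,G3,1), (9,G3,2), (11,G2,3), (14,G1,4.5), (14,G3,4.5), (21,G2,6), (22,G2,7.5), (22,G3,7.5), (23,G3,9), (24,G2,10), (25,G1,11), (27,G1,12.5), (27,G2,12.5)
Step 2: Sum ranks within each group.
R_1 = 28 (n_1 = 3)
R_2 = 39 (n_2 = 5)
R_3 = 24 (n_3 = 5)
Step 3: H = 12/(N(N+1)) * sum(R_i^2/n_i) - 3(N+1)
     = 12/(13*14) * (28^2/3 + 39^2/5 + 24^2/5) - 3*14
     = 0.065934 * 680.733 - 42
     = 2.883516.
Step 4: Ties present; correction factor C = 1 - 18/(13^3 - 13) = 0.991758. Corrected H = 2.883516 / 0.991758 = 2.907479.
Step 5: Under H0, H ~ chi^2(2); p-value = 0.233695.
Step 6: alpha = 0.05. fail to reject H0.

H = 2.9075, df = 2, p = 0.233695, fail to reject H0.


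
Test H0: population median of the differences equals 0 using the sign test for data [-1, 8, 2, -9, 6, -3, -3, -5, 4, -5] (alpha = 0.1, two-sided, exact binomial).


Step 1: Discard zero differences. Original n = 10; n_eff = number of nonzero differences = 10.
Nonzero differences (with sign): -1, +8, +2, -9, +6, -3, -3, -5, +4, -5
Step 2: Count signs: positive = 4, negative = 6.
Step 3: Under H0: P(positive) = 0.5, so the number of positives S ~ Bin(10, 0.5).
Step 4: Two-sided exact p-value = sum of Bin(10,0.5) probabilities at or below the observed probability = 0.753906.
Step 5: alpha = 0.1. fail to reject H0.

n_eff = 10, pos = 4, neg = 6, p = 0.753906, fail to reject H0.


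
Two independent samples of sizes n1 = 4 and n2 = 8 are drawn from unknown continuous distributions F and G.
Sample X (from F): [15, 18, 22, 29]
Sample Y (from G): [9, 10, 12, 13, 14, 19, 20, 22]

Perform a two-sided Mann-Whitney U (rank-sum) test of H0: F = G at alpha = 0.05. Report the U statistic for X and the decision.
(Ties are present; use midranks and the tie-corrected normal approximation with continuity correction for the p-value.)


Step 1: Combine and sort all 12 observations; assign midranks.
sorted (value, group): (9,Y), (10,Y), (12,Y), (13,Y), (14,Y), (15,X), (18,X), (19,Y), (20,Y), (22,X), (22,Y), (29,X)
ranks: 9->1, 10->2, 12->3, 13->4, 14->5, 15->6, 18->7, 19->8, 20->9, 22->10.5, 22->10.5, 29->12
Step 2: Rank sum for X: R1 = 6 + 7 + 10.5 + 12 = 35.5.
Step 3: U_X = R1 - n1(n1+1)/2 = 35.5 - 4*5/2 = 35.5 - 10 = 25.5.
       U_Y = n1*n2 - U_X = 32 - 25.5 = 6.5.
Step 4: Ties are present, so use the tie-corrected normal approximation (with continuity correction) for the p-value.
Step 5: p-value = 0.125707; compare to alpha = 0.05. fail to reject H0.

U_X = 25.5, p = 0.125707, fail to reject H0 at alpha = 0.05.


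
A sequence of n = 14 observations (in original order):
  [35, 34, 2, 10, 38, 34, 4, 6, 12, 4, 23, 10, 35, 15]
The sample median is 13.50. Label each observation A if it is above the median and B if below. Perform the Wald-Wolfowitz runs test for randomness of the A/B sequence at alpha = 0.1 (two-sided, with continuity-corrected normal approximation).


Step 1: Compute median = 13.50; label A = above, B = below.
Labels in order: AABBAABBBBABAA  (n_A = 7, n_B = 7)
Step 2: Count runs R = 7.
Step 3: Under H0 (random ordering), E[R] = 2*n_A*n_B/(n_A+n_B) + 1 = 2*7*7/14 + 1 = 8.0000.
        Var[R] = 2*n_A*n_B*(2*n_A*n_B - n_A - n_B) / ((n_A+n_B)^2 * (n_A+n_B-1)) = 8232/2548 = 3.2308.
        SD[R] = 1.7974.
Step 4: Continuity-corrected z = (R + 0.5 - E[R]) / SD[R] = (7 + 0.5 - 8.0000) / 1.7974 = -0.2782.
Step 5: Two-sided p-value via normal approximation = 2*(1 - Phi(|z|)) = 0.780879.
Step 6: alpha = 0.1. fail to reject H0.

R = 7, z = -0.2782, p = 0.780879, fail to reject H0.


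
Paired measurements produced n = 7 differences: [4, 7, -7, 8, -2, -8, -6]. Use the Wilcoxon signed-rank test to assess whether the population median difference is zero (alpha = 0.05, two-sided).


Step 1: Drop any zero differences (none here) and take |d_i|.
|d| = [4, 7, 7, 8, 2, 8, 6]
Step 2: Midrank |d_i| (ties get averaged ranks).
ranks: |4|->2, |7|->4.5, |7|->4.5, |8|->6.5, |2|->1, |8|->6.5, |6|->3
Step 3: Attach original signs; sum ranks with positive sign and with negative sign.
W+ = 2 + 4.5 + 6.5 = 13
W- = 4.5 + 1 + 6.5 + 3 = 15
(Check: W+ + W- = 28 should equal n(n+1)/2 = 28.)
Step 4: Test statistic W = min(W+, W-) = 13.
Step 5: Ties in |d|, so use the tie-corrected normal approximation.
        E[W] = n(n+1)/4 = 7*8/4 = 14.
        Tie groups: |d|=7 (t=2), |d|=8 (t=2); sum(t^3 - t) = 12.
        Var[W] = n(n+1)(2n+1)/24 - sum(t^3-t)/48 = 840/24 - 12/48 = 34.75.
        z = (W - E[W]) / sqrt(Var[W]) = (13 - 14) / 5.8949 = -0.1696.
        Two-sided p = 2*Phi(z) = 0.865295.
Step 6: alpha = 0.05. fail to reject H0.

W+ = 13, W- = 15, W = min = 13, p = 0.865295, fail to reject H0.


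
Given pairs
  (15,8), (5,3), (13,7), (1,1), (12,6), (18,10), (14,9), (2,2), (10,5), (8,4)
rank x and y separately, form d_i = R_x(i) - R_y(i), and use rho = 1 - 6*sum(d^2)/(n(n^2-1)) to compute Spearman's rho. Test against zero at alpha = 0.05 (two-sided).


Step 1: Rank x and y separately (midranks; no ties here).
rank(x): 15->9, 5->3, 13->7, 1->1, 12->6, 18->10, 14->8, 2->2, 10->5, 8->4
rank(y): 8->8, 3->3, 7->7, 1->1, 6->6, 10->10, 9->9, 2->2, 5->5, 4->4
Step 2: d_i = R_x(i) - R_y(i); compute d_i^2.
  (9-8)^2=1, (3-3)^2=0, (7-7)^2=0, (1-1)^2=0, (6-6)^2=0, (10-10)^2=0, (8-9)^2=1, (2-2)^2=0, (5-5)^2=0, (4-4)^2=0
sum(d^2) = 2.
Step 3: rho = 1 - 6*2 / (10*(10^2 - 1)) = 1 - 12/990 = 0.987879.
Step 4: Under H0, t = rho * sqrt((n-2)/(1-rho^2)) = 18.0003 ~ t(8).
Step 5: Two-sided p-value from the t-distribution with 8 df = 0.000000.
Step 6: alpha = 0.05. reject H0.

rho = 0.9879, p = 0.000000, reject H0 at alpha = 0.05.


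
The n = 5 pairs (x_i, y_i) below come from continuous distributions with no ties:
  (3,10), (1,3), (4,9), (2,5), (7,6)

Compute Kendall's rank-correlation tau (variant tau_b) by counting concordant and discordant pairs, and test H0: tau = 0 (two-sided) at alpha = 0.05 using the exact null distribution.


Step 1: Enumerate the 10 unordered pairs (i,j) with i<j and classify each by sign(x_j-x_i) * sign(y_j-y_i).
  (1,2):dx=-2,dy=-7->C; (1,3):dx=+1,dy=-1->D; (1,4):dx=-1,dy=-5->C; (1,5):dx=+4,dy=-4->D
  (2,3):dx=+3,dy=+6->C; (2,4):dx=+1,dy=+2->C; (2,5):dx=+6,dy=+3->C; (3,4):dx=-2,dy=-4->C
  (3,5):dx=+3,dy=-3->D; (4,5):dx=+5,dy=+1->C
Step 2: C = 7, D = 3, total pairs = 10.
Step 3: tau = (C - D)/(n(n-1)/2) = (7 - 3)/10 = 0.400000.
Step 4: Exact two-sided p-value (enumerate n! = 120 permutations of y under H0): p = 0.483333.
Step 5: alpha = 0.05. fail to reject H0.

tau_b = 0.4000 (C=7, D=3), p = 0.483333, fail to reject H0.


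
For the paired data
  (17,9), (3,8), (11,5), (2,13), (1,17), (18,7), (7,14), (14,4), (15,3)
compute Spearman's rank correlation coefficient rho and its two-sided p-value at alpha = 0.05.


Step 1: Rank x and y separately (midranks; no ties here).
rank(x): 17->8, 3->3, 11->5, 2->2, 1->1, 18->9, 7->4, 14->6, 15->7
rank(y): 9->6, 8->5, 5->3, 13->7, 17->9, 7->4, 14->8, 4->2, 3->1
Step 2: d_i = R_x(i) - R_y(i); compute d_i^2.
  (8-6)^2=4, (3-5)^2=4, (5-3)^2=4, (2-7)^2=25, (1-9)^2=64, (9-4)^2=25, (4-8)^2=16, (6-2)^2=16, (7-1)^2=36
sum(d^2) = 194.
Step 3: rho = 1 - 6*194 / (9*(9^2 - 1)) = 1 - 1164/720 = -0.616667.
Step 4: Under H0, t = rho * sqrt((n-2)/(1-rho^2)) = -2.0725 ~ t(7).
Step 5: Two-sided p-value from the t-distribution with 7 df = 0.076929.
Step 6: alpha = 0.05. fail to reject H0.

rho = -0.6167, p = 0.076929, fail to reject H0 at alpha = 0.05.


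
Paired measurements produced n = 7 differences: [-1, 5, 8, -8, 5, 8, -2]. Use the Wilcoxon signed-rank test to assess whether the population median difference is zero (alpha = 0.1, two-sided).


Step 1: Drop any zero differences (none here) and take |d_i|.
|d| = [1, 5, 8, 8, 5, 8, 2]
Step 2: Midrank |d_i| (ties get averaged ranks).
ranks: |1|->1, |5|->3.5, |8|->6, |8|->6, |5|->3.5, |8|->6, |2|->2
Step 3: Attach original signs; sum ranks with positive sign and with negative sign.
W+ = 3.5 + 6 + 3.5 + 6 = 19
W- = 1 + 6 + 2 = 9
(Check: W+ + W- = 28 should equal n(n+1)/2 = 28.)
Step 4: Test statistic W = min(W+, W-) = 9.
Step 5: Ties in |d|, so use the tie-corrected normal approximation.
        E[W] = n(n+1)/4 = 7*8/4 = 14.
        Tie groups: |d|=5 (t=2), |d|=8 (t=3); sum(t^3 - t) = 30.
        Var[W] = n(n+1)(2n+1)/24 - sum(t^3-t)/48 = 840/24 - 30/48 = 34.375.
        z = (W - E[W]) / sqrt(Var[W]) = (9 - 14) / 5.8630 = -0.8528.
        Two-sided p = 2*Phi(z) = 0.393769.
Step 6: alpha = 0.1. fail to reject H0.

W+ = 19, W- = 9, W = min = 9, p = 0.393769, fail to reject H0.


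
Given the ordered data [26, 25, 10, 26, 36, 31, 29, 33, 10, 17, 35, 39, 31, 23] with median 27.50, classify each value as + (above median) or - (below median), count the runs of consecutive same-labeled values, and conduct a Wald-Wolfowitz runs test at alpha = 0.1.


Step 1: Compute median = 27.50; label A = above, B = below.
Labels in order: BBBBAAAABBAAAB  (n_A = 7, n_B = 7)
Step 2: Count runs R = 5.
Step 3: Under H0 (random ordering), E[R] = 2*n_A*n_B/(n_A+n_B) + 1 = 2*7*7/14 + 1 = 8.0000.
        Var[R] = 2*n_A*n_B*(2*n_A*n_B - n_A - n_B) / ((n_A+n_B)^2 * (n_A+n_B-1)) = 8232/2548 = 3.2308.
        SD[R] = 1.7974.
Step 4: Continuity-corrected z = (R + 0.5 - E[R]) / SD[R] = (5 + 0.5 - 8.0000) / 1.7974 = -1.3909.
Step 5: Two-sided p-value via normal approximation = 2*(1 - Phi(|z|)) = 0.164264.
Step 6: alpha = 0.1. fail to reject H0.

R = 5, z = -1.3909, p = 0.164264, fail to reject H0.


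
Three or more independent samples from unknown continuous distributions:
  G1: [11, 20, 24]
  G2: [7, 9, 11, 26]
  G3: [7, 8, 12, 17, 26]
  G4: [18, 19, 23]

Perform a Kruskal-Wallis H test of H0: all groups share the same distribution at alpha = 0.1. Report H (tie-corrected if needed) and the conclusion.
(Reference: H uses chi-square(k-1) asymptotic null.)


Step 1: Combine all N = 15 observations and assign midranks.
sorted (value, group, rank): (7,G2,1.5), (7,G3,1.5), (8,G3,3), (9,G2,4), (11,G1,5.5), (11,G2,5.5), (12,G3,7), (17,G3,8), (18,G4,9), (19,G4,10), (20,G1,11), (23,G4,12), (24,G1,13), (26,G2,14.5), (26,G3,14.5)
Step 2: Sum ranks within each group.
R_1 = 29.5 (n_1 = 3)
R_2 = 25.5 (n_2 = 4)
R_3 = 34 (n_3 = 5)
R_4 = 31 (n_4 = 3)
Step 3: H = 12/(N(N+1)) * sum(R_i^2/n_i) - 3(N+1)
     = 12/(15*16) * (29.5^2/3 + 25.5^2/4 + 34^2/5 + 31^2/3) - 3*16
     = 0.050000 * 1004.18 - 48
     = 2.208958.
Step 4: Ties present; correction factor C = 1 - 18/(15^3 - 15) = 0.994643. Corrected H = 2.208958 / 0.994643 = 2.220856.
Step 5: Under H0, H ~ chi^2(3); p-value = 0.527852.
Step 6: alpha = 0.1. fail to reject H0.

H = 2.2209, df = 3, p = 0.527852, fail to reject H0.


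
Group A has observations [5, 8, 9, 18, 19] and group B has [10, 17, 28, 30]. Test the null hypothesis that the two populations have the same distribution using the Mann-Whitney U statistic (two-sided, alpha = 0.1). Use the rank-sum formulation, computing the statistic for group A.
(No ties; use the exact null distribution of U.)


Step 1: Combine and sort all 9 observations; assign midranks.
sorted (value, group): (5,X), (8,X), (9,X), (10,Y), (17,Y), (18,X), (19,X), (28,Y), (30,Y)
ranks: 5->1, 8->2, 9->3, 10->4, 17->5, 18->6, 19->7, 28->8, 30->9
Step 2: Rank sum for X: R1 = 1 + 2 + 3 + 6 + 7 = 19.
Step 3: U_X = R1 - n1(n1+1)/2 = 19 - 5*6/2 = 19 - 15 = 4.
       U_Y = n1*n2 - U_X = 20 - 4 = 16.
Step 4: No ties, so the exact null distribution of U (based on enumerating the C(9,5) = 126 equally likely rank assignments) gives the two-sided p-value.
Step 5: p-value = 0.190476; compare to alpha = 0.1. fail to reject H0.

U_X = 4, p = 0.190476, fail to reject H0 at alpha = 0.1.


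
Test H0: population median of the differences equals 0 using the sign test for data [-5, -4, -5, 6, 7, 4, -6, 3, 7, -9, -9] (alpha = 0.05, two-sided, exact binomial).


Step 1: Discard zero differences. Original n = 11; n_eff = number of nonzero differences = 11.
Nonzero differences (with sign): -5, -4, -5, +6, +7, +4, -6, +3, +7, -9, -9
Step 2: Count signs: positive = 5, negative = 6.
Step 3: Under H0: P(positive) = 0.5, so the number of positives S ~ Bin(11, 0.5).
Step 4: Two-sided exact p-value = sum of Bin(11,0.5) probabilities at or below the observed probability = 1.000000.
Step 5: alpha = 0.05. fail to reject H0.

n_eff = 11, pos = 5, neg = 6, p = 1.000000, fail to reject H0.


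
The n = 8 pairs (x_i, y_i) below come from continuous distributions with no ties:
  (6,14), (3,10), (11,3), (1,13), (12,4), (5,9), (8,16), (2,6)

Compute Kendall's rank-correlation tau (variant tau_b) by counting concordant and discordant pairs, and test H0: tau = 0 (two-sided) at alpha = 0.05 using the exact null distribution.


Step 1: Enumerate the 28 unordered pairs (i,j) with i<j and classify each by sign(x_j-x_i) * sign(y_j-y_i).
  (1,2):dx=-3,dy=-4->C; (1,3):dx=+5,dy=-11->D; (1,4):dx=-5,dy=-1->C; (1,5):dx=+6,dy=-10->D
  (1,6):dx=-1,dy=-5->C; (1,7):dx=+2,dy=+2->C; (1,8):dx=-4,dy=-8->C; (2,3):dx=+8,dy=-7->D
  (2,4):dx=-2,dy=+3->D; (2,5):dx=+9,dy=-6->D; (2,6):dx=+2,dy=-1->D; (2,7):dx=+5,dy=+6->C
  (2,8):dx=-1,dy=-4->C; (3,4):dx=-10,dy=+10->D; (3,5):dx=+1,dy=+1->C; (3,6):dx=-6,dy=+6->D
  (3,7):dx=-3,dy=+13->D; (3,8):dx=-9,dy=+3->D; (4,5):dx=+11,dy=-9->D; (4,6):dx=+4,dy=-4->D
  (4,7):dx=+7,dy=+3->C; (4,8):dx=+1,dy=-7->D; (5,6):dx=-7,dy=+5->D; (5,7):dx=-4,dy=+12->D
  (5,8):dx=-10,dy=+2->D; (6,7):dx=+3,dy=+7->C; (6,8):dx=-3,dy=-3->C; (7,8):dx=-6,dy=-10->C
Step 2: C = 12, D = 16, total pairs = 28.
Step 3: tau = (C - D)/(n(n-1)/2) = (12 - 16)/28 = -0.142857.
Step 4: Exact two-sided p-value (enumerate n! = 40320 permutations of y under H0): p = 0.719544.
Step 5: alpha = 0.05. fail to reject H0.

tau_b = -0.1429 (C=12, D=16), p = 0.719544, fail to reject H0.


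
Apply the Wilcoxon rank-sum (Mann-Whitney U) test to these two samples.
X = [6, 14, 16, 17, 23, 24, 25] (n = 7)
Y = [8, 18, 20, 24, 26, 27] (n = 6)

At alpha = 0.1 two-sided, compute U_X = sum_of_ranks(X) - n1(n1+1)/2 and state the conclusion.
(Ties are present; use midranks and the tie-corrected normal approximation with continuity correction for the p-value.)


Step 1: Combine and sort all 13 observations; assign midranks.
sorted (value, group): (6,X), (8,Y), (14,X), (16,X), (17,X), (18,Y), (20,Y), (23,X), (24,X), (24,Y), (25,X), (26,Y), (27,Y)
ranks: 6->1, 8->2, 14->3, 16->4, 17->5, 18->6, 20->7, 23->8, 24->9.5, 24->9.5, 25->11, 26->12, 27->13
Step 2: Rank sum for X: R1 = 1 + 3 + 4 + 5 + 8 + 9.5 + 11 = 41.5.
Step 3: U_X = R1 - n1(n1+1)/2 = 41.5 - 7*8/2 = 41.5 - 28 = 13.5.
       U_Y = n1*n2 - U_X = 42 - 13.5 = 28.5.
Step 4: Ties are present, so use the tie-corrected normal approximation (with continuity correction) for the p-value.
Step 5: p-value = 0.316645; compare to alpha = 0.1. fail to reject H0.

U_X = 13.5, p = 0.316645, fail to reject H0 at alpha = 0.1.


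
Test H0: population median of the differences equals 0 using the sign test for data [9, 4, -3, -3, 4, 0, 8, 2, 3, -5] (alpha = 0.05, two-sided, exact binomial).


Step 1: Discard zero differences. Original n = 10; n_eff = number of nonzero differences = 9.
Nonzero differences (with sign): +9, +4, -3, -3, +4, +8, +2, +3, -5
Step 2: Count signs: positive = 6, negative = 3.
Step 3: Under H0: P(positive) = 0.5, so the number of positives S ~ Bin(9, 0.5).
Step 4: Two-sided exact p-value = sum of Bin(9,0.5) probabilities at or below the observed probability = 0.507812.
Step 5: alpha = 0.05. fail to reject H0.

n_eff = 9, pos = 6, neg = 3, p = 0.507812, fail to reject H0.


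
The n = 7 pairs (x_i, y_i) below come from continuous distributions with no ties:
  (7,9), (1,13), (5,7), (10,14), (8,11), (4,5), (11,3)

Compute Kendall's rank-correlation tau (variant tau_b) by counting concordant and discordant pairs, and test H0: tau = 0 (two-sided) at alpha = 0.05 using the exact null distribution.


Step 1: Enumerate the 21 unordered pairs (i,j) with i<j and classify each by sign(x_j-x_i) * sign(y_j-y_i).
  (1,2):dx=-6,dy=+4->D; (1,3):dx=-2,dy=-2->C; (1,4):dx=+3,dy=+5->C; (1,5):dx=+1,dy=+2->C
  (1,6):dx=-3,dy=-4->C; (1,7):dx=+4,dy=-6->D; (2,3):dx=+4,dy=-6->D; (2,4):dx=+9,dy=+1->C
  (2,5):dx=+7,dy=-2->D; (2,6):dx=+3,dy=-8->D; (2,7):dx=+10,dy=-10->D; (3,4):dx=+5,dy=+7->C
  (3,5):dx=+3,dy=+4->C; (3,6):dx=-1,dy=-2->C; (3,7):dx=+6,dy=-4->D; (4,5):dx=-2,dy=-3->C
  (4,6):dx=-6,dy=-9->C; (4,7):dx=+1,dy=-11->D; (5,6):dx=-4,dy=-6->C; (5,7):dx=+3,dy=-8->D
  (6,7):dx=+7,dy=-2->D
Step 2: C = 11, D = 10, total pairs = 21.
Step 3: tau = (C - D)/(n(n-1)/2) = (11 - 10)/21 = 0.047619.
Step 4: Exact two-sided p-value (enumerate n! = 5040 permutations of y under H0): p = 1.000000.
Step 5: alpha = 0.05. fail to reject H0.

tau_b = 0.0476 (C=11, D=10), p = 1.000000, fail to reject H0.


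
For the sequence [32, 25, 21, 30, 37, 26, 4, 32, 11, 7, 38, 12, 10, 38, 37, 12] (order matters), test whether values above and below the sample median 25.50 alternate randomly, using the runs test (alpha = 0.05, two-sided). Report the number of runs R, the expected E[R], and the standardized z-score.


Step 1: Compute median = 25.50; label A = above, B = below.
Labels in order: ABBAAABABBABBAAB  (n_A = 8, n_B = 8)
Step 2: Count runs R = 10.
Step 3: Under H0 (random ordering), E[R] = 2*n_A*n_B/(n_A+n_B) + 1 = 2*8*8/16 + 1 = 9.0000.
        Var[R] = 2*n_A*n_B*(2*n_A*n_B - n_A - n_B) / ((n_A+n_B)^2 * (n_A+n_B-1)) = 14336/3840 = 3.7333.
        SD[R] = 1.9322.
Step 4: Continuity-corrected z = (R - 0.5 - E[R]) / SD[R] = (10 - 0.5 - 9.0000) / 1.9322 = 0.2588.
Step 5: Two-sided p-value via normal approximation = 2*(1 - Phi(|z|)) = 0.795809.
Step 6: alpha = 0.05. fail to reject H0.

R = 10, z = 0.2588, p = 0.795809, fail to reject H0.


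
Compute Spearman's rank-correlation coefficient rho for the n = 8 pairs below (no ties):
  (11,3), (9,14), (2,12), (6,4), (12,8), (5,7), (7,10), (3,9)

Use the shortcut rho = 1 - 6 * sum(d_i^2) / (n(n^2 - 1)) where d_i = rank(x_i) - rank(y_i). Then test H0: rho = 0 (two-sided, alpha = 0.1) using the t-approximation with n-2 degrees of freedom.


Step 1: Rank x and y separately (midranks; no ties here).
rank(x): 11->7, 9->6, 2->1, 6->4, 12->8, 5->3, 7->5, 3->2
rank(y): 3->1, 14->8, 12->7, 4->2, 8->4, 7->3, 10->6, 9->5
Step 2: d_i = R_x(i) - R_y(i); compute d_i^2.
  (7-1)^2=36, (6-8)^2=4, (1-7)^2=36, (4-2)^2=4, (8-4)^2=16, (3-3)^2=0, (5-6)^2=1, (2-5)^2=9
sum(d^2) = 106.
Step 3: rho = 1 - 6*106 / (8*(8^2 - 1)) = 1 - 636/504 = -0.261905.
Step 4: Under H0, t = rho * sqrt((n-2)/(1-rho^2)) = -0.6647 ~ t(6).
Step 5: Two-sided p-value from the t-distribution with 6 df = 0.530923.
Step 6: alpha = 0.1. fail to reject H0.

rho = -0.2619, p = 0.530923, fail to reject H0 at alpha = 0.1.


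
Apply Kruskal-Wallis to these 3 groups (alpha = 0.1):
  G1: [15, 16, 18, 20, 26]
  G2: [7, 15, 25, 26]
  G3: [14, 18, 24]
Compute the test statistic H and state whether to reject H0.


Step 1: Combine all N = 12 observations and assign midranks.
sorted (value, group, rank): (7,G2,1), (14,G3,2), (15,G1,3.5), (15,G2,3.5), (16,G1,5), (18,G1,6.5), (18,G3,6.5), (20,G1,8), (24,G3,9), (25,G2,10), (26,G1,11.5), (26,G2,11.5)
Step 2: Sum ranks within each group.
R_1 = 34.5 (n_1 = 5)
R_2 = 26 (n_2 = 4)
R_3 = 17.5 (n_3 = 3)
Step 3: H = 12/(N(N+1)) * sum(R_i^2/n_i) - 3(N+1)
     = 12/(12*13) * (34.5^2/5 + 26^2/4 + 17.5^2/3) - 3*13
     = 0.076923 * 509.133 - 39
     = 0.164103.
Step 4: Ties present; correction factor C = 1 - 18/(12^3 - 12) = 0.989510. Corrected H = 0.164103 / 0.989510 = 0.165842.
Step 5: Under H0, H ~ chi^2(2); p-value = 0.920424.
Step 6: alpha = 0.1. fail to reject H0.

H = 0.1658, df = 2, p = 0.920424, fail to reject H0.


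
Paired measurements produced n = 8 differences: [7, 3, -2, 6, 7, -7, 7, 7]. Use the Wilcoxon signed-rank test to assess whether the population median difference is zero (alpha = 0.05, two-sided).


Step 1: Drop any zero differences (none here) and take |d_i|.
|d| = [7, 3, 2, 6, 7, 7, 7, 7]
Step 2: Midrank |d_i| (ties get averaged ranks).
ranks: |7|->6, |3|->2, |2|->1, |6|->3, |7|->6, |7|->6, |7|->6, |7|->6
Step 3: Attach original signs; sum ranks with positive sign and with negative sign.
W+ = 6 + 2 + 3 + 6 + 6 + 6 = 29
W- = 1 + 6 = 7
(Check: W+ + W- = 36 should equal n(n+1)/2 = 36.)
Step 4: Test statistic W = min(W+, W-) = 7.
Step 5: Ties in |d|, so use the tie-corrected normal approximation.
        E[W] = n(n+1)/4 = 8*9/4 = 18.
        Tie groups: |d|=7 (t=5); sum(t^3 - t) = 120.
        Var[W] = n(n+1)(2n+1)/24 - sum(t^3-t)/48 = 1224/24 - 120/48 = 48.5.
        z = (W - E[W]) / sqrt(Var[W]) = (7 - 18) / 6.9642 = -1.5795.
        Two-sided p = 2*Phi(z) = 0.114220.
Step 6: alpha = 0.05. fail to reject H0.

W+ = 29, W- = 7, W = min = 7, p = 0.114220, fail to reject H0.


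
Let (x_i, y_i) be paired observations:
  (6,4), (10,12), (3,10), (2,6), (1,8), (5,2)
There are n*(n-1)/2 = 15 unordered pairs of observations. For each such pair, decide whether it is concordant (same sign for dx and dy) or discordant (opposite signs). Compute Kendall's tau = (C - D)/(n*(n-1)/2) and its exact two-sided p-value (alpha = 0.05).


Step 1: Enumerate the 15 unordered pairs (i,j) with i<j and classify each by sign(x_j-x_i) * sign(y_j-y_i).
  (1,2):dx=+4,dy=+8->C; (1,3):dx=-3,dy=+6->D; (1,4):dx=-4,dy=+2->D; (1,5):dx=-5,dy=+4->D
  (1,6):dx=-1,dy=-2->C; (2,3):dx=-7,dy=-2->C; (2,4):dx=-8,dy=-6->C; (2,5):dx=-9,dy=-4->C
  (2,6):dx=-5,dy=-10->C; (3,4):dx=-1,dy=-4->C; (3,5):dx=-2,dy=-2->C; (3,6):dx=+2,dy=-8->D
  (4,5):dx=-1,dy=+2->D; (4,6):dx=+3,dy=-4->D; (5,6):dx=+4,dy=-6->D
Step 2: C = 8, D = 7, total pairs = 15.
Step 3: tau = (C - D)/(n(n-1)/2) = (8 - 7)/15 = 0.066667.
Step 4: Exact two-sided p-value (enumerate n! = 720 permutations of y under H0): p = 1.000000.
Step 5: alpha = 0.05. fail to reject H0.

tau_b = 0.0667 (C=8, D=7), p = 1.000000, fail to reject H0.


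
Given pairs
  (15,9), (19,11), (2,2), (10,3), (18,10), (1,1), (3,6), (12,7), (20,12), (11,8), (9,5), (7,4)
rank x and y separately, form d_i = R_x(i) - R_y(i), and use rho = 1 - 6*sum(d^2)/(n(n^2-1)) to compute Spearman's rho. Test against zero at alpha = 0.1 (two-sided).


Step 1: Rank x and y separately (midranks; no ties here).
rank(x): 15->9, 19->11, 2->2, 10->6, 18->10, 1->1, 3->3, 12->8, 20->12, 11->7, 9->5, 7->4
rank(y): 9->9, 11->11, 2->2, 3->3, 10->10, 1->1, 6->6, 7->7, 12->12, 8->8, 5->5, 4->4
Step 2: d_i = R_x(i) - R_y(i); compute d_i^2.
  (9-9)^2=0, (11-11)^2=0, (2-2)^2=0, (6-3)^2=9, (10-10)^2=0, (1-1)^2=0, (3-6)^2=9, (8-7)^2=1, (12-12)^2=0, (7-8)^2=1, (5-5)^2=0, (4-4)^2=0
sum(d^2) = 20.
Step 3: rho = 1 - 6*20 / (12*(12^2 - 1)) = 1 - 120/1716 = 0.930070.
Step 4: Under H0, t = rho * sqrt((n-2)/(1-rho^2)) = 8.0057 ~ t(10).
Step 5: Two-sided p-value from the t-distribution with 10 df = 0.000012.
Step 6: alpha = 0.1. reject H0.

rho = 0.9301, p = 0.000012, reject H0 at alpha = 0.1.


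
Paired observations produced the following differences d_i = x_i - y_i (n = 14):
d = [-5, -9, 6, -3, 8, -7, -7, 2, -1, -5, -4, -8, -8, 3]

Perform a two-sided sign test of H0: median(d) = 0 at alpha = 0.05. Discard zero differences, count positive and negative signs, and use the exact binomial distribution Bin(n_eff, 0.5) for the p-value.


Step 1: Discard zero differences. Original n = 14; n_eff = number of nonzero differences = 14.
Nonzero differences (with sign): -5, -9, +6, -3, +8, -7, -7, +2, -1, -5, -4, -8, -8, +3
Step 2: Count signs: positive = 4, negative = 10.
Step 3: Under H0: P(positive) = 0.5, so the number of positives S ~ Bin(14, 0.5).
Step 4: Two-sided exact p-value = sum of Bin(14,0.5) probabilities at or below the observed probability = 0.179565.
Step 5: alpha = 0.05. fail to reject H0.

n_eff = 14, pos = 4, neg = 10, p = 0.179565, fail to reject H0.


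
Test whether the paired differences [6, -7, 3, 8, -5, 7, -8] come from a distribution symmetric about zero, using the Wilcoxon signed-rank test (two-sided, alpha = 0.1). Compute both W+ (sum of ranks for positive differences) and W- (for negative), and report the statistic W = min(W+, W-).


Step 1: Drop any zero differences (none here) and take |d_i|.
|d| = [6, 7, 3, 8, 5, 7, 8]
Step 2: Midrank |d_i| (ties get averaged ranks).
ranks: |6|->3, |7|->4.5, |3|->1, |8|->6.5, |5|->2, |7|->4.5, |8|->6.5
Step 3: Attach original signs; sum ranks with positive sign and with negative sign.
W+ = 3 + 1 + 6.5 + 4.5 = 15
W- = 4.5 + 2 + 6.5 = 13
(Check: W+ + W- = 28 should equal n(n+1)/2 = 28.)
Step 4: Test statistic W = min(W+, W-) = 13.
Step 5: Ties in |d|, so use the tie-corrected normal approximation.
        E[W] = n(n+1)/4 = 7*8/4 = 14.
        Tie groups: |d|=7 (t=2), |d|=8 (t=2); sum(t^3 - t) = 12.
        Var[W] = n(n+1)(2n+1)/24 - sum(t^3-t)/48 = 840/24 - 12/48 = 34.75.
        z = (W - E[W]) / sqrt(Var[W]) = (13 - 14) / 5.8949 = -0.1696.
        Two-sided p = 2*Phi(z) = 0.865295.
Step 6: alpha = 0.1. fail to reject H0.

W+ = 15, W- = 13, W = min = 13, p = 0.865295, fail to reject H0.


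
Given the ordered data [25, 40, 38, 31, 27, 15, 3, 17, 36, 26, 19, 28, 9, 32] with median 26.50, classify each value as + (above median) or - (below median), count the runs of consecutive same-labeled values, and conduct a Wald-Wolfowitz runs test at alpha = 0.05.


Step 1: Compute median = 26.50; label A = above, B = below.
Labels in order: BAAAABBBABBABA  (n_A = 7, n_B = 7)
Step 2: Count runs R = 8.
Step 3: Under H0 (random ordering), E[R] = 2*n_A*n_B/(n_A+n_B) + 1 = 2*7*7/14 + 1 = 8.0000.
        Var[R] = 2*n_A*n_B*(2*n_A*n_B - n_A - n_B) / ((n_A+n_B)^2 * (n_A+n_B-1)) = 8232/2548 = 3.2308.
        SD[R] = 1.7974.
Step 4: R = E[R], so z = 0 with no continuity correction.
Step 5: Two-sided p-value via normal approximation = 2*(1 - Phi(|z|)) = 1.000000.
Step 6: alpha = 0.05. fail to reject H0.

R = 8, z = 0.0000, p = 1.000000, fail to reject H0.


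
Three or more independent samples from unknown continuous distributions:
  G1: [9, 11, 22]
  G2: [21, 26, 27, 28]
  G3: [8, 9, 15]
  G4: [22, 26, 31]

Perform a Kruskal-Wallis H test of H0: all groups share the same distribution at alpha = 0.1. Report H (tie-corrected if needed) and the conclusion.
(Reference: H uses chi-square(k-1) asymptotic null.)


Step 1: Combine all N = 13 observations and assign midranks.
sorted (value, group, rank): (8,G3,1), (9,G1,2.5), (9,G3,2.5), (11,G1,4), (15,G3,5), (21,G2,6), (22,G1,7.5), (22,G4,7.5), (26,G2,9.5), (26,G4,9.5), (27,G2,11), (28,G2,12), (31,G4,13)
Step 2: Sum ranks within each group.
R_1 = 14 (n_1 = 3)
R_2 = 38.5 (n_2 = 4)
R_3 = 8.5 (n_3 = 3)
R_4 = 30 (n_4 = 3)
Step 3: H = 12/(N(N+1)) * sum(R_i^2/n_i) - 3(N+1)
     = 12/(13*14) * (14^2/3 + 38.5^2/4 + 8.5^2/3 + 30^2/3) - 3*14
     = 0.065934 * 759.979 - 42
     = 8.108516.
Step 4: Ties present; correction factor C = 1 - 18/(13^3 - 13) = 0.991758. Corrected H = 8.108516 / 0.991758 = 8.175900.
Step 5: Under H0, H ~ chi^2(3); p-value = 0.042513.
Step 6: alpha = 0.1. reject H0.

H = 8.1759, df = 3, p = 0.042513, reject H0.


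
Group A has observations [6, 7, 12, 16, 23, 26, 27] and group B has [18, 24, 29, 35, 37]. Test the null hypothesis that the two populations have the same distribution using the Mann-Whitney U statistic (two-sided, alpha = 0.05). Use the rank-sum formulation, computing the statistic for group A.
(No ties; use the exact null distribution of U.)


Step 1: Combine and sort all 12 observations; assign midranks.
sorted (value, group): (6,X), (7,X), (12,X), (16,X), (18,Y), (23,X), (24,Y), (26,X), (27,X), (29,Y), (35,Y), (37,Y)
ranks: 6->1, 7->2, 12->3, 16->4, 18->5, 23->6, 24->7, 26->8, 27->9, 29->10, 35->11, 37->12
Step 2: Rank sum for X: R1 = 1 + 2 + 3 + 4 + 6 + 8 + 9 = 33.
Step 3: U_X = R1 - n1(n1+1)/2 = 33 - 7*8/2 = 33 - 28 = 5.
       U_Y = n1*n2 - U_X = 35 - 5 = 30.
Step 4: No ties, so the exact null distribution of U (based on enumerating the C(12,7) = 792 equally likely rank assignments) gives the two-sided p-value.
Step 5: p-value = 0.047980; compare to alpha = 0.05. reject H0.

U_X = 5, p = 0.047980, reject H0 at alpha = 0.05.


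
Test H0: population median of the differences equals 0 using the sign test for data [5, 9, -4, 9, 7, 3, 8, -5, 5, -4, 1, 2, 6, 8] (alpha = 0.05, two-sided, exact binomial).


Step 1: Discard zero differences. Original n = 14; n_eff = number of nonzero differences = 14.
Nonzero differences (with sign): +5, +9, -4, +9, +7, +3, +8, -5, +5, -4, +1, +2, +6, +8
Step 2: Count signs: positive = 11, negative = 3.
Step 3: Under H0: P(positive) = 0.5, so the number of positives S ~ Bin(14, 0.5).
Step 4: Two-sided exact p-value = sum of Bin(14,0.5) probabilities at or below the observed probability = 0.057373.
Step 5: alpha = 0.05. fail to reject H0.

n_eff = 14, pos = 11, neg = 3, p = 0.057373, fail to reject H0.


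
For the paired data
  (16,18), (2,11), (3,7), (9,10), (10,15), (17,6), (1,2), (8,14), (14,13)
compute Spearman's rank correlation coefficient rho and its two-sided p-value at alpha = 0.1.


Step 1: Rank x and y separately (midranks; no ties here).
rank(x): 16->8, 2->2, 3->3, 9->5, 10->6, 17->9, 1->1, 8->4, 14->7
rank(y): 18->9, 11->5, 7->3, 10->4, 15->8, 6->2, 2->1, 14->7, 13->6
Step 2: d_i = R_x(i) - R_y(i); compute d_i^2.
  (8-9)^2=1, (2-5)^2=9, (3-3)^2=0, (5-4)^2=1, (6-8)^2=4, (9-2)^2=49, (1-1)^2=0, (4-7)^2=9, (7-6)^2=1
sum(d^2) = 74.
Step 3: rho = 1 - 6*74 / (9*(9^2 - 1)) = 1 - 444/720 = 0.383333.
Step 4: Under H0, t = rho * sqrt((n-2)/(1-rho^2)) = 1.0981 ~ t(7).
Step 5: Two-sided p-value from the t-distribution with 7 df = 0.308495.
Step 6: alpha = 0.1. fail to reject H0.

rho = 0.3833, p = 0.308495, fail to reject H0 at alpha = 0.1.


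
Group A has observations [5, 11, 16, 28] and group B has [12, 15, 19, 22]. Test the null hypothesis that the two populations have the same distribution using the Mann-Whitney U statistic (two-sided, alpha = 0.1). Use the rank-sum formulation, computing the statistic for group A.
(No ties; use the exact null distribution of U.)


Step 1: Combine and sort all 8 observations; assign midranks.
sorted (value, group): (5,X), (11,X), (12,Y), (15,Y), (16,X), (19,Y), (22,Y), (28,X)
ranks: 5->1, 11->2, 12->3, 15->4, 16->5, 19->6, 22->7, 28->8
Step 2: Rank sum for X: R1 = 1 + 2 + 5 + 8 = 16.
Step 3: U_X = R1 - n1(n1+1)/2 = 16 - 4*5/2 = 16 - 10 = 6.
       U_Y = n1*n2 - U_X = 16 - 6 = 10.
Step 4: No ties, so the exact null distribution of U (based on enumerating the C(8,4) = 70 equally likely rank assignments) gives the two-sided p-value.
Step 5: p-value = 0.685714; compare to alpha = 0.1. fail to reject H0.

U_X = 6, p = 0.685714, fail to reject H0 at alpha = 0.1.


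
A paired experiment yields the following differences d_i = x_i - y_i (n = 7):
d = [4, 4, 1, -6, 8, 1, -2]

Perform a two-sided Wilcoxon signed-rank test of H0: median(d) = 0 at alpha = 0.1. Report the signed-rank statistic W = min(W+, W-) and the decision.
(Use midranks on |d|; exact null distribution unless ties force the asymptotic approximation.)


Step 1: Drop any zero differences (none here) and take |d_i|.
|d| = [4, 4, 1, 6, 8, 1, 2]
Step 2: Midrank |d_i| (ties get averaged ranks).
ranks: |4|->4.5, |4|->4.5, |1|->1.5, |6|->6, |8|->7, |1|->1.5, |2|->3
Step 3: Attach original signs; sum ranks with positive sign and with negative sign.
W+ = 4.5 + 4.5 + 1.5 + 7 + 1.5 = 19
W- = 6 + 3 = 9
(Check: W+ + W- = 28 should equal n(n+1)/2 = 28.)
Step 4: Test statistic W = min(W+, W-) = 9.
Step 5: Ties in |d|, so use the tie-corrected normal approximation.
        E[W] = n(n+1)/4 = 7*8/4 = 14.
        Tie groups: |d|=1 (t=2), |d|=4 (t=2); sum(t^3 - t) = 12.
        Var[W] = n(n+1)(2n+1)/24 - sum(t^3-t)/48 = 840/24 - 12/48 = 34.75.
        z = (W - E[W]) / sqrt(Var[W]) = (9 - 14) / 5.8949 = -0.8482.
        Two-sided p = 2*Phi(z) = 0.396333.
Step 6: alpha = 0.1. fail to reject H0.

W+ = 19, W- = 9, W = min = 9, p = 0.396333, fail to reject H0.


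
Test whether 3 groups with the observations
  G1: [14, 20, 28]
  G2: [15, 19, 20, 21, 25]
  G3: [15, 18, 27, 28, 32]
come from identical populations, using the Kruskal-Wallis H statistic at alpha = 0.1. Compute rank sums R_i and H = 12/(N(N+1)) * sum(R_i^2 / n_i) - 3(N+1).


Step 1: Combine all N = 13 observations and assign midranks.
sorted (value, group, rank): (14,G1,1), (15,G2,2.5), (15,G3,2.5), (18,G3,4), (19,G2,5), (20,G1,6.5), (20,G2,6.5), (21,G2,8), (25,G2,9), (27,G3,10), (28,G1,11.5), (28,G3,11.5), (32,G3,13)
Step 2: Sum ranks within each group.
R_1 = 19 (n_1 = 3)
R_2 = 31 (n_2 = 5)
R_3 = 41 (n_3 = 5)
Step 3: H = 12/(N(N+1)) * sum(R_i^2/n_i) - 3(N+1)
     = 12/(13*14) * (19^2/3 + 31^2/5 + 41^2/5) - 3*14
     = 0.065934 * 648.733 - 42
     = 0.773626.
Step 4: Ties present; correction factor C = 1 - 18/(13^3 - 13) = 0.991758. Corrected H = 0.773626 / 0.991758 = 0.780055.
Step 5: Under H0, H ~ chi^2(2); p-value = 0.677038.
Step 6: alpha = 0.1. fail to reject H0.

H = 0.7801, df = 2, p = 0.677038, fail to reject H0.


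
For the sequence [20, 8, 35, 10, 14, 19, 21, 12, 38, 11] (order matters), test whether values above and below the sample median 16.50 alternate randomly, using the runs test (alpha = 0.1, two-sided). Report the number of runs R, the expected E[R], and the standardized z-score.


Step 1: Compute median = 16.50; label A = above, B = below.
Labels in order: ABABBAABAB  (n_A = 5, n_B = 5)
Step 2: Count runs R = 8.
Step 3: Under H0 (random ordering), E[R] = 2*n_A*n_B/(n_A+n_B) + 1 = 2*5*5/10 + 1 = 6.0000.
        Var[R] = 2*n_A*n_B*(2*n_A*n_B - n_A - n_B) / ((n_A+n_B)^2 * (n_A+n_B-1)) = 2000/900 = 2.2222.
        SD[R] = 1.4907.
Step 4: Continuity-corrected z = (R - 0.5 - E[R]) / SD[R] = (8 - 0.5 - 6.0000) / 1.4907 = 1.0062.
Step 5: Two-sided p-value via normal approximation = 2*(1 - Phi(|z|)) = 0.314305.
Step 6: alpha = 0.1. fail to reject H0.

R = 8, z = 1.0062, p = 0.314305, fail to reject H0.


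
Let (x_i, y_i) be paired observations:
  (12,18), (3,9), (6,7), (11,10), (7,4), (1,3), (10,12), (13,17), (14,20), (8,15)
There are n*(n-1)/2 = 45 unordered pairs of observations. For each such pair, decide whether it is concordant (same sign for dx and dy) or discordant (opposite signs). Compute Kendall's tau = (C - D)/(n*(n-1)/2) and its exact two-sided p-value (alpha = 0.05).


Step 1: Enumerate the 45 unordered pairs (i,j) with i<j and classify each by sign(x_j-x_i) * sign(y_j-y_i).
  (1,2):dx=-9,dy=-9->C; (1,3):dx=-6,dy=-11->C; (1,4):dx=-1,dy=-8->C; (1,5):dx=-5,dy=-14->C
  (1,6):dx=-11,dy=-15->C; (1,7):dx=-2,dy=-6->C; (1,8):dx=+1,dy=-1->D; (1,9):dx=+2,dy=+2->C
  (1,10):dx=-4,dy=-3->C; (2,3):dx=+3,dy=-2->D; (2,4):dx=+8,dy=+1->C; (2,5):dx=+4,dy=-5->D
  (2,6):dx=-2,dy=-6->C; (2,7):dx=+7,dy=+3->C; (2,8):dx=+10,dy=+8->C; (2,9):dx=+11,dy=+11->C
  (2,10):dx=+5,dy=+6->C; (3,4):dx=+5,dy=+3->C; (3,5):dx=+1,dy=-3->D; (3,6):dx=-5,dy=-4->C
  (3,7):dx=+4,dy=+5->C; (3,8):dx=+7,dy=+10->C; (3,9):dx=+8,dy=+13->C; (3,10):dx=+2,dy=+8->C
  (4,5):dx=-4,dy=-6->C; (4,6):dx=-10,dy=-7->C; (4,7):dx=-1,dy=+2->D; (4,8):dx=+2,dy=+7->C
  (4,9):dx=+3,dy=+10->C; (4,10):dx=-3,dy=+5->D; (5,6):dx=-6,dy=-1->C; (5,7):dx=+3,dy=+8->C
  (5,8):dx=+6,dy=+13->C; (5,9):dx=+7,dy=+16->C; (5,10):dx=+1,dy=+11->C; (6,7):dx=+9,dy=+9->C
  (6,8):dx=+12,dy=+14->C; (6,9):dx=+13,dy=+17->C; (6,10):dx=+7,dy=+12->C; (7,8):dx=+3,dy=+5->C
  (7,9):dx=+4,dy=+8->C; (7,10):dx=-2,dy=+3->D; (8,9):dx=+1,dy=+3->C; (8,10):dx=-5,dy=-2->C
  (9,10):dx=-6,dy=-5->C
Step 2: C = 38, D = 7, total pairs = 45.
Step 3: tau = (C - D)/(n(n-1)/2) = (38 - 7)/45 = 0.688889.
Step 4: Exact two-sided p-value (enumerate n! = 3628800 permutations of y under H0): p = 0.004687.
Step 5: alpha = 0.05. reject H0.

tau_b = 0.6889 (C=38, D=7), p = 0.004687, reject H0.


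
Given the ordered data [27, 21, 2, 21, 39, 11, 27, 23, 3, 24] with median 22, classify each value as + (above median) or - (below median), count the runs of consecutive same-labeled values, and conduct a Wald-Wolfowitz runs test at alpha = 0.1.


Step 1: Compute median = 22; label A = above, B = below.
Labels in order: ABBBABAABA  (n_A = 5, n_B = 5)
Step 2: Count runs R = 7.
Step 3: Under H0 (random ordering), E[R] = 2*n_A*n_B/(n_A+n_B) + 1 = 2*5*5/10 + 1 = 6.0000.
        Var[R] = 2*n_A*n_B*(2*n_A*n_B - n_A - n_B) / ((n_A+n_B)^2 * (n_A+n_B-1)) = 2000/900 = 2.2222.
        SD[R] = 1.4907.
Step 4: Continuity-corrected z = (R - 0.5 - E[R]) / SD[R] = (7 - 0.5 - 6.0000) / 1.4907 = 0.3354.
Step 5: Two-sided p-value via normal approximation = 2*(1 - Phi(|z|)) = 0.737316.
Step 6: alpha = 0.1. fail to reject H0.

R = 7, z = 0.3354, p = 0.737316, fail to reject H0.


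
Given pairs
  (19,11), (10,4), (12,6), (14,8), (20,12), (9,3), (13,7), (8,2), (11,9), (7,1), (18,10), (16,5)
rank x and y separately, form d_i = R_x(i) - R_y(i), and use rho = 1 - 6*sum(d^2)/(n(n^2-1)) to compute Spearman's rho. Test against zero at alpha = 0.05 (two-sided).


Step 1: Rank x and y separately (midranks; no ties here).
rank(x): 19->11, 10->4, 12->6, 14->8, 20->12, 9->3, 13->7, 8->2, 11->5, 7->1, 18->10, 16->9
rank(y): 11->11, 4->4, 6->6, 8->8, 12->12, 3->3, 7->7, 2->2, 9->9, 1->1, 10->10, 5->5
Step 2: d_i = R_x(i) - R_y(i); compute d_i^2.
  (11-11)^2=0, (4-4)^2=0, (6-6)^2=0, (8-8)^2=0, (12-12)^2=0, (3-3)^2=0, (7-7)^2=0, (2-2)^2=0, (5-9)^2=16, (1-1)^2=0, (10-10)^2=0, (9-5)^2=16
sum(d^2) = 32.
Step 3: rho = 1 - 6*32 / (12*(12^2 - 1)) = 1 - 192/1716 = 0.888112.
Step 4: Under H0, t = rho * sqrt((n-2)/(1-rho^2)) = 6.1103 ~ t(10).
Step 5: Two-sided p-value from the t-distribution with 10 df = 0.000114.
Step 6: alpha = 0.05. reject H0.

rho = 0.8881, p = 0.000114, reject H0 at alpha = 0.05.
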